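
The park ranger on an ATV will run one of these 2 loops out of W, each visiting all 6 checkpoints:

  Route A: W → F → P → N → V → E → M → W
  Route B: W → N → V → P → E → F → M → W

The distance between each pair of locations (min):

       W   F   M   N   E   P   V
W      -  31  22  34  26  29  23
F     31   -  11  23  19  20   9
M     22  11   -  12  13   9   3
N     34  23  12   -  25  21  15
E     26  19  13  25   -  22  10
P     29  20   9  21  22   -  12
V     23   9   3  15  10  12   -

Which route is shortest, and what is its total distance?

Shortest is Route A, total 132 min.

Route A: 31 + 20 + 21 + 15 + 10 + 13 + 22 = 132
Route B: 34 + 15 + 12 + 22 + 19 + 11 + 22 = 135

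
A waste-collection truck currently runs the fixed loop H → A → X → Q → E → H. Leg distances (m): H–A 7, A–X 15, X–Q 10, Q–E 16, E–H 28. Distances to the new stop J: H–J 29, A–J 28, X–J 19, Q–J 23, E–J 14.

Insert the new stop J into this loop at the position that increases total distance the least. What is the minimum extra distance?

Insertion cost between consecutive stops i–j is d(i,J) + d(J,j) − d(i,j):
  between H and A: 29 + 28 − 7 = 50
  between A and X: 28 + 19 − 15 = 32
  between X and Q: 19 + 23 − 10 = 32
  between Q and E: 23 + 14 − 16 = 21
  between E and H: 14 + 29 − 28 = 15
Cheapest insertion is between E and H, adding 15.
New total = 76 + 15 = 91.

+15 m — insert J between E and H.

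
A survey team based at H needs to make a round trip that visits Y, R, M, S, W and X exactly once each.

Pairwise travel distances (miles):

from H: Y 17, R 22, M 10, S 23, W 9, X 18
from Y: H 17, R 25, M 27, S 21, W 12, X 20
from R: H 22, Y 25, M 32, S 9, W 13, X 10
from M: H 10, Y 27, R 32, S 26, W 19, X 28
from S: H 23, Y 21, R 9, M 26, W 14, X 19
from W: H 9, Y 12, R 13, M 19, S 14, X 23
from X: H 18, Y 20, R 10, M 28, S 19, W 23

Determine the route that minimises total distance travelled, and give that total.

H → Y → R → M → S → W → X → H: 17+25+32+26+14+23+18 = 155
H → Y → R → M → S → X → W → H: 17+25+32+26+19+23+9 = 151
H → Y → R → M → W → S → X → H: 17+25+32+19+14+19+18 = 144
H → Y → R → M → W → X → S → H: 17+25+32+19+23+19+23 = 158
H → Y → R → M → X → S → W → H: 17+25+32+28+19+14+9 = 144
H → Y → R → M → X → W → S → H: 17+25+32+28+23+14+23 = 162
H → Y → R → S → M → W → X → H: 17+25+9+26+19+23+18 = 137
H → Y → R → S → M → X → W → H: 17+25+9+26+28+23+9 = 137
… (352 more)
H → M → S → R → X → Y → W → H: 10+26+9+10+20+12+9 = 96  ← best
The minimum is 96.
One optimal route: H → M → S → R → X → Y → W → H (or its reverse).

Shortest round trip = 96 miles.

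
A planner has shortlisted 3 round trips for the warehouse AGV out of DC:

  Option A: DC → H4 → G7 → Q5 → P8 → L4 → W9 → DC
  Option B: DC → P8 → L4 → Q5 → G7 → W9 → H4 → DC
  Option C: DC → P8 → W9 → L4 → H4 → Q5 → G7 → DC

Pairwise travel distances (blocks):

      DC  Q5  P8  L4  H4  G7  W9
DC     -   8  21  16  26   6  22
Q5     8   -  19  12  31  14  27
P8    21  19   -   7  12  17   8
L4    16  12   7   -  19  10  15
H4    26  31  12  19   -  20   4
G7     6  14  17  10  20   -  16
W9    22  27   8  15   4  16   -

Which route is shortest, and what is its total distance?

100 blocks — Option B is the shortest.

Option A: 26 + 20 + 14 + 19 + 7 + 15 + 22 = 123
Option B: 21 + 7 + 12 + 14 + 16 + 4 + 26 = 100
Option C: 21 + 8 + 15 + 19 + 31 + 14 + 6 = 114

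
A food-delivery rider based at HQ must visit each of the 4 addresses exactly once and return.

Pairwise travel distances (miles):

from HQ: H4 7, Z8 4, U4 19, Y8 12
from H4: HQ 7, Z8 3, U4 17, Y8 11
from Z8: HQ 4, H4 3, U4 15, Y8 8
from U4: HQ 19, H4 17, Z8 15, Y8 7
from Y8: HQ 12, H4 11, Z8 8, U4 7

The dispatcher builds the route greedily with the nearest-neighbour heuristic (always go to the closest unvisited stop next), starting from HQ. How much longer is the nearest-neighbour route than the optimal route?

From HQ: Z8=4, H4=7, Y8=12, U4=19 → choose Z8 (4).
From Z8: H4=3, Y8=8, U4=15 → choose H4 (3).
From H4: Y8=11, U4=17 → choose Y8 (11).
From Y8: U4=7 → choose U4 (7).
NN route HQ → Z8 → H4 → Y8 → U4 → HQ costs 44.
Optimal: HQ → H4 → U4 → Y8 → Z8 → HQ costs 43 (by enumerating all 12 distinct tours).
Excess = 44 − 43 = 1.

Excess over optimum: 1 miles.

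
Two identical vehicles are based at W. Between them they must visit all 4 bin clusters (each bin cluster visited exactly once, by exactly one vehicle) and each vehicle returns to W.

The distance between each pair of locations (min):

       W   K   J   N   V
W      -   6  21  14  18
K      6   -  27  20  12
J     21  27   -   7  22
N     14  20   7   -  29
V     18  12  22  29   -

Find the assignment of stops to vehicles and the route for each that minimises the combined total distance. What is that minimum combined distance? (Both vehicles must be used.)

Check every non-empty split of the stops between the two vehicles; for each half take its own optimal tour:
  {K} + {J, N, V}: 12 + 61 = 73
  {J} + {K, N, V}: 42 + 61 = 103
  {K, J} + {N, V}: 54 + 61 = 115
  {N} + {K, J, V}: 28 + 61 = 89
  {K, N} + {J, V}: 40 + 61 = 101
  {J, N} + {K, V}: 42 + 36 = 78
  … (7 splits in total)
Best: vehicle 1 W → K → W = 12; vehicle 2 W → N → J → V → W = 61; combined 73.

73 min — the smallest possible combined total.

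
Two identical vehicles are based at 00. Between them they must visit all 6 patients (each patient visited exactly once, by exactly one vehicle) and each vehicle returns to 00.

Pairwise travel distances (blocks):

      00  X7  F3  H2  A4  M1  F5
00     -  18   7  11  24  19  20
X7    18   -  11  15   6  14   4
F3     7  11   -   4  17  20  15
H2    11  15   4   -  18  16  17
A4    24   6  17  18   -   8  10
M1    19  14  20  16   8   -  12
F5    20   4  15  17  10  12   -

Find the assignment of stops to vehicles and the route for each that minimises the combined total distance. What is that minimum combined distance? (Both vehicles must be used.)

Check every non-empty split of the stops between the two vehicles; for each half take its own optimal tour:
  {X7} + {F3, H2, A4, M1, F5}: 36 + 65 = 101
  {F3} + {X7, H2, A4, M1, F5}: 14 + 65 = 79
  {X7, F3} + {H2, A4, M1, F5}: 36 + 65 = 101
  {H2} + {X7, F3, A4, M1, F5}: 22 + 59 = 81
  {X7, H2} + {F3, A4, M1, F5}: 44 + 59 = 103
  {F3, H2} + {X7, A4, M1, F5}: 22 + 57 = 79
  … (31 splits in total)
Best: vehicle 1 00 → F3 → 00 = 14; vehicle 2 00 → H2 → M1 → A4 → X7 → F5 → 00 = 65; combined 79.

Minimum combined distance: 79 blocks.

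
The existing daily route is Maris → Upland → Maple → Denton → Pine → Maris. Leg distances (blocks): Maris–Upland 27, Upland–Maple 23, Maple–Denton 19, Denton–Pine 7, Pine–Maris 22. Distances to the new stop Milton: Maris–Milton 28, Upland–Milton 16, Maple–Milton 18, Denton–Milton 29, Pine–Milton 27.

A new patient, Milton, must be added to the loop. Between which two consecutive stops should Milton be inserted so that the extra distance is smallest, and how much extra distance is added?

Minimum extra distance: 11 blocks, inserting Milton between Upland and Maple.

Insertion cost between consecutive stops i–j is d(i,Milton) + d(Milton,j) − d(i,j):
  between Maris and Upland: 28 + 16 − 27 = 17
  between Upland and Maple: 16 + 18 − 23 = 11
  between Maple and Denton: 18 + 29 − 19 = 28
  between Denton and Pine: 29 + 27 − 7 = 49
  between Pine and Maris: 27 + 28 − 22 = 33
Cheapest insertion is between Upland and Maple, adding 11.
New total = 98 + 11 = 109.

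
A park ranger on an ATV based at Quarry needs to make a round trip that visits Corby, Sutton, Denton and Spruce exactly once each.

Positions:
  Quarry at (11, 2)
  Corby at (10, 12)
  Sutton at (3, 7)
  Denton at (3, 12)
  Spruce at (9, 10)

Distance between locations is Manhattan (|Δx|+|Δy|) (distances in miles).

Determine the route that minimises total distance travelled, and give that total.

Quarry - Corby - Sutton - Denton - Spruce - Quarry: 11+12+5+8+10 = 46
Quarry - Corby - Sutton - Spruce - Denton - Quarry: 11+12+9+8+18 = 58
Quarry - Corby - Denton - Sutton - Spruce - Quarry: 11+7+5+9+10 = 42
Quarry - Corby - Denton - Spruce - Sutton - Quarry: 11+7+8+9+13 = 48
Quarry - Corby - Spruce - Sutton - Denton - Quarry: 11+3+9+5+18 = 46
Quarry - Corby - Spruce - Denton - Sutton - Quarry: 11+3+8+5+13 = 40
Quarry - Sutton - Corby - Denton - Spruce - Quarry: 13+12+7+8+10 = 50
Quarry - Sutton - Corby - Spruce - Denton - Quarry: 13+12+3+8+18 = 54
Quarry - Sutton - Denton - Corby - Spruce - Quarry: 13+5+7+3+10 = 38
Quarry - Sutton - Spruce - Corby - Denton - Quarry: 13+9+3+7+18 = 50
Quarry - Denton - Corby - Sutton - Spruce - Quarry: 18+7+12+9+10 = 56
Quarry - Denton - Sutton - Corby - Spruce - Quarry: 18+5+12+3+10 = 48
The minimum is 38.
One optimal route: Quarry → Sutton → Denton → Corby → Spruce → Quarry (or its reverse).

Minimum total distance: 38 miles.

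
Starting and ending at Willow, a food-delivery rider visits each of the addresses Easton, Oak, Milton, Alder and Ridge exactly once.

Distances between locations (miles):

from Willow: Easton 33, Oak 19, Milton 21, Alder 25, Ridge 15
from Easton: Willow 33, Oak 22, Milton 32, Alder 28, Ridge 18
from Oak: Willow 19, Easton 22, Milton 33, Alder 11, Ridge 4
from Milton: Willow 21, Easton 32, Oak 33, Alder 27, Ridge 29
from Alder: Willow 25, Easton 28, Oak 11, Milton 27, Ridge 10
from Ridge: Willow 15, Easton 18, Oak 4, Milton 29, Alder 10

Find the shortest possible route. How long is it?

Shortest round trip = 111 miles.

There are 60 distinct closed tours to check (reversals are equivalent).
Willow-Easton-Oak-Milton-Alder-Ridge-Willow: 33+22+33+27+10+15 = 140
Willow-Easton-Oak-Milton-Ridge-Alder-Willow: 33+22+33+29+10+25 = 152
Willow-Easton-Oak-Alder-Milton-Ridge-Willow: 33+22+11+27+29+15 = 137
Willow-Easton-Oak-Alder-Ridge-Milton-Willow: 33+22+11+10+29+21 = 126
Willow-Easton-Oak-Ridge-Milton-Alder-Willow: 33+22+4+29+27+25 = 140
Willow-Easton-Oak-Ridge-Alder-Milton-Willow: 33+22+4+10+27+21 = 117
Willow-Easton-Milton-Oak-Alder-Ridge-Willow: 33+32+33+11+10+15 = 134
Willow-Easton-Milton-Oak-Ridge-Alder-Willow: 33+32+33+4+10+25 = 137
Willow-Easton-Milton-Alder-Oak-Ridge-Willow: 33+32+27+11+4+15 = 122
Willow-Easton-Milton-Alder-Ridge-Oak-Willow: 33+32+27+10+4+19 = 125
Willow-Easton-Milton-Ridge-Oak-Alder-Willow: 33+32+29+4+11+25 = 134
Willow-Easton-Milton-Ridge-Alder-Oak-Willow: 33+32+29+10+11+19 = 134
Willow-Easton-Alder-Oak-Milton-Ridge-Willow: 33+28+11+33+29+15 = 149
Willow-Easton-Alder-Oak-Ridge-Milton-Willow: 33+28+11+4+29+21 = 126
… (46 more)
Willow-Oak-Alder-Ridge-Easton-Milton-Willow: 19+11+10+18+32+21 = 111  ← best
The minimum is 111.
One optimal route: Willow → Oak → Alder → Ridge → Easton → Milton → Willow (or its reverse).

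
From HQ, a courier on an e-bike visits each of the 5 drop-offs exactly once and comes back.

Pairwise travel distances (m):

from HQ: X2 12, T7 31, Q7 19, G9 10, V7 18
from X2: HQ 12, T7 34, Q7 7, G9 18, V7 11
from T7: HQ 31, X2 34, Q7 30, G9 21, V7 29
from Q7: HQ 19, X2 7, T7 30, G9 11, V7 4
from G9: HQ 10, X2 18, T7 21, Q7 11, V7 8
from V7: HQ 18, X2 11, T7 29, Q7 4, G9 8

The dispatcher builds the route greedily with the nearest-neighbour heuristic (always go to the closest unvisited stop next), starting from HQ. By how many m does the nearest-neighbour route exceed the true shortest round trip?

11 m longer than the optimal tour.

From HQ: G9=10, X2=12, V7=18, Q7=19, T7=31 → choose G9 (10).
From G9: V7=8, Q7=11, X2=18, T7=21 → choose V7 (8).
From V7: Q7=4, X2=11, T7=29 → choose Q7 (4).
From Q7: X2=7, T7=30 → choose X2 (7).
From X2: T7=34 → choose T7 (34).
NN route HQ → G9 → V7 → Q7 → X2 → T7 → HQ costs 94.
Optimal: HQ → X2 → Q7 → V7 → T7 → G9 → HQ costs 83 (by enumerating all 60 distinct tours).
Excess = 94 − 83 = 11.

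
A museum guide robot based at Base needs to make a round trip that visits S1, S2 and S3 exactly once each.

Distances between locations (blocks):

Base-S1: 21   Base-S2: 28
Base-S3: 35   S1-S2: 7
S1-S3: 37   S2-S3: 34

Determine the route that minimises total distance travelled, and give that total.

Base → S1 → S2 → S3 → Base: 21+7+34+35 = 97
Base → S1 → S3 → S2 → Base: 21+37+34+28 = 120
Base → S2 → S1 → S3 → Base: 28+7+37+35 = 107
The minimum is 97.
One optimal route: Base → S1 → S2 → S3 → Base (or its reverse).

97 blocks — the shortest possible round trip.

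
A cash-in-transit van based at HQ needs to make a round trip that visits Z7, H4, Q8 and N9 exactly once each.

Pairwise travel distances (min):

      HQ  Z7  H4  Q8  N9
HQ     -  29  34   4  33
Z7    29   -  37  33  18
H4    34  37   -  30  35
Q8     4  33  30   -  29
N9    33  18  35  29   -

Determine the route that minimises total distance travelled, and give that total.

HQ-Z7-H4-Q8-N9-HQ: 29+37+30+29+33 = 158
HQ-Z7-H4-N9-Q8-HQ: 29+37+35+29+4 = 134
HQ-Z7-Q8-H4-N9-HQ: 29+33+30+35+33 = 160
HQ-Z7-Q8-N9-H4-HQ: 29+33+29+35+34 = 160
HQ-Z7-N9-H4-Q8-HQ: 29+18+35+30+4 = 116
HQ-Z7-N9-Q8-H4-HQ: 29+18+29+30+34 = 140
HQ-H4-Z7-Q8-N9-HQ: 34+37+33+29+33 = 166
HQ-H4-Z7-N9-Q8-HQ: 34+37+18+29+4 = 122
HQ-H4-Q8-Z7-N9-HQ: 34+30+33+18+33 = 148
HQ-H4-N9-Z7-Q8-HQ: 34+35+18+33+4 = 124
HQ-Q8-Z7-H4-N9-HQ: 4+33+37+35+33 = 142
HQ-Q8-H4-Z7-N9-HQ: 4+30+37+18+33 = 122
The minimum is 116.
One optimal route: HQ → Z7 → N9 → H4 → Q8 → HQ (or its reverse).

116 min — the shortest possible round trip.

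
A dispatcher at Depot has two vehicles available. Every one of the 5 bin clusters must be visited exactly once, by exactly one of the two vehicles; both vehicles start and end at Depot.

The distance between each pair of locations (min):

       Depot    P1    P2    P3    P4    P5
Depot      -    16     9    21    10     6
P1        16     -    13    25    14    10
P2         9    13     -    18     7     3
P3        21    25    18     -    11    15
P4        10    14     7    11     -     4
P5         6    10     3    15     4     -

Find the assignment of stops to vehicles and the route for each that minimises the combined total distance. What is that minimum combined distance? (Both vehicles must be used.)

80 min — the smallest possible combined total.

Check every non-empty split of the stops between the two vehicles; for each half take its own optimal tour:
  {P1} + {P2, P3, P4, P5}: 32 + 48 = 80
  {P2} + {P1, P3, P4, P5}: 18 + 62 = 80
  {P1, P2} + {P3, P4, P5}: 38 + 42 = 80
  {P3} + {P1, P2, P4, P5}: 42 + 46 = 88
  {P1, P3} + {P2, P4, P5}: 62 + 26 = 88
  {P2, P3} + {P1, P4, P5}: 48 + 40 = 88
  … (15 splits in total)
Best: vehicle 1 Depot → P1 → Depot = 32; vehicle 2 Depot → P2 → P3 → P4 → P5 → Depot = 48; combined 80.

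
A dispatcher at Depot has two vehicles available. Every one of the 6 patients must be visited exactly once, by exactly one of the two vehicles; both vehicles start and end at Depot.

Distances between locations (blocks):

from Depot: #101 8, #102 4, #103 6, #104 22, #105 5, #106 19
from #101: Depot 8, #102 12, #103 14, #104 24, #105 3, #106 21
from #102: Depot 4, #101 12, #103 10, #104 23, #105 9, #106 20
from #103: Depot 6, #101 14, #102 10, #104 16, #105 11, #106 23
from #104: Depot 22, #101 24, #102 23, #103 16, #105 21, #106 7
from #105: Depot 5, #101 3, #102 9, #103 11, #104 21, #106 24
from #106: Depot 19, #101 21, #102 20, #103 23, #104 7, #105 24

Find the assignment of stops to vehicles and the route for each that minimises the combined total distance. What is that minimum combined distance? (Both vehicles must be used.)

66 blocks — the smallest possible combined total.

Check every non-empty split of the stops between the two vehicles; for each half take its own optimal tour:
  {#101} + {#102, #103, #104, #105, #106}: 16 + 63 = 79
  {#102} + {#101, #103, #104, #105, #106}: 8 + 58 = 66
  {#101, #102} + {#103, #104, #105, #106}: 24 + 58 = 82
  {#103} + {#101, #102, #104, #105, #106}: 12 + 63 = 75
  {#101, #103} + {#102, #104, #105, #106}: 28 + 57 = 85
  {#102, #103} + {#101, #104, #105, #106}: 20 + 58 = 78
  … (31 splits in total)
Best: vehicle 1 Depot → #102 → Depot = 8; vehicle 2 Depot → #103 → #104 → #106 → #101 → #105 → Depot = 58; combined 66.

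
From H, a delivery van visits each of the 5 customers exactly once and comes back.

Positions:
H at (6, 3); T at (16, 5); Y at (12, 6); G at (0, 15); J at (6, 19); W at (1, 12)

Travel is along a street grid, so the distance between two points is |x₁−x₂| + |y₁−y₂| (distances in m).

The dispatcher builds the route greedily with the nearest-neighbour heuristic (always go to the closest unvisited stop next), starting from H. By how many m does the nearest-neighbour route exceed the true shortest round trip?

The nearest-neighbour route is 2 m longer than optimal.

From H: Y=9, T=12, W=14, J=16, G=18 → choose Y (9).
From Y: T=5, W=17, J=19, G=21 → choose T (5).
From T: W=22, J=24, G=26 → choose W (22).
From W: G=4, J=12 → choose G (4).
From G: J=10 → choose J (10).
NN route H → Y → T → W → G → J → H costs 66.
Optimal: H → T → Y → J → G → W → H costs 64 (by enumerating all 60 distinct tours).
Excess = 66 − 64 = 2.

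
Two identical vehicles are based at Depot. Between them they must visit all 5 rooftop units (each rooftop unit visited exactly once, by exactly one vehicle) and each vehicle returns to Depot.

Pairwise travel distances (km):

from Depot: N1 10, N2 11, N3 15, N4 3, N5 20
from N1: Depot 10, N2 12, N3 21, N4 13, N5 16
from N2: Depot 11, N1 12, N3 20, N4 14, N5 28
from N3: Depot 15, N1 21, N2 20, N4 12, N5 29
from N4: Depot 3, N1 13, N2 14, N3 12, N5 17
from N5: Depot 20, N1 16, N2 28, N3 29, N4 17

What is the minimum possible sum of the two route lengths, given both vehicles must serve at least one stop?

Minimum combined distance: 89 km.

Try each way of splitting the stops between the two vehicles (each non-empty) and, for each split, find the best tour for each vehicle:
  {N1} + {N2, N3, N4, N5}: 20 + 80 = 100
  {N2} + {N1, N3, N4, N5}: 22 + 70 = 92
  {N1, N2} + {N3, N4, N5}: 33 + 64 = 97
  {N3} + {N1, N2, N4, N5}: 30 + 59 = 89
  {N1, N3} + {N2, N4, N5}: 46 + 59 = 105
  {N2, N3} + {N1, N4, N5}: 46 + 46 = 92
  … (15 splits in total)
Best: vehicle 1 Depot → N3 → Depot = 30; vehicle 2 Depot → N2 → N1 → N5 → N4 → Depot = 59; combined 89.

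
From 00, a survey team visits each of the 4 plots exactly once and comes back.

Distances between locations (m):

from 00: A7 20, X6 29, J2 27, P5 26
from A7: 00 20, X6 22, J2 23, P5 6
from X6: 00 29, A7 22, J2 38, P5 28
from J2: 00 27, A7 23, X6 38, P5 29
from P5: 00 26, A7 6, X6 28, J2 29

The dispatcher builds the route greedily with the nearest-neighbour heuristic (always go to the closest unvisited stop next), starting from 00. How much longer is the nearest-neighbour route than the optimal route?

From 00: A7=20, P5=26, J2=27, X6=29 → choose A7 (20).
From A7: P5=6, X6=22, J2=23 → choose P5 (6).
From P5: X6=28, J2=29 → choose X6 (28).
From X6: J2=38 → choose J2 (38).
NN route 00 → A7 → P5 → X6 → J2 → 00 costs 119.
Optimal: 00 → X6 → A7 → P5 → J2 → 00 costs 113 (by enumerating all 12 distinct tours).
Excess = 119 − 113 = 6.

The nearest-neighbour route is 6 m longer than optimal.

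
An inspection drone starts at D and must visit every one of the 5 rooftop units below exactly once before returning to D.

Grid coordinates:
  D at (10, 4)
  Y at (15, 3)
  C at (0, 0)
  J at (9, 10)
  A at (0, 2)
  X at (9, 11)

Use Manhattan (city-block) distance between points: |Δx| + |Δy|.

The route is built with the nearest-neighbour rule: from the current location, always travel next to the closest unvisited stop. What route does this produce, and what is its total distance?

Total distance 54 via the nearest-neighbour route D → Y → J → X → A → C → D.

At D the remaining stops are Y 6, J 7, X 8, A 12, C 14; go to Y.
At Y the remaining stops are J 13, X 14, A 16, C 18; go to J.
At J the remaining stops are X 1, A 17, C 19; go to X.
At X the remaining stops are A 18, C 20; go to A.
At A the remaining stops are C 2; go to C.
Return C→D: 14.
Total = 6 + 13 + 1 + 18 + 2 + 14 = 54.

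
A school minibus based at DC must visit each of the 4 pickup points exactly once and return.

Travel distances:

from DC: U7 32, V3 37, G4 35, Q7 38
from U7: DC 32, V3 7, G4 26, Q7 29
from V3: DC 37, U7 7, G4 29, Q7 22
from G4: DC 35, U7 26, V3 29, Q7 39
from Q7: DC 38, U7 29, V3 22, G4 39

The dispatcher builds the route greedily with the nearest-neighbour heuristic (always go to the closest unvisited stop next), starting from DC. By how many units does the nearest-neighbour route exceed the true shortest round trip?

From DC: U7=32, G4=35, V3=37, Q7=38 → choose U7 (32).
From U7: V3=7, G4=26, Q7=29 → choose V3 (7).
From V3: Q7=22, G4=29 → choose Q7 (22).
From Q7: G4=39 → choose G4 (39).
NN route DC → U7 → V3 → Q7 → G4 → DC costs 135.
Optimal: DC → G4 → U7 → V3 → Q7 → DC costs 128 (by enumerating all 12 distinct tours).
Excess = 135 − 128 = 7.

7 longer than the optimal tour.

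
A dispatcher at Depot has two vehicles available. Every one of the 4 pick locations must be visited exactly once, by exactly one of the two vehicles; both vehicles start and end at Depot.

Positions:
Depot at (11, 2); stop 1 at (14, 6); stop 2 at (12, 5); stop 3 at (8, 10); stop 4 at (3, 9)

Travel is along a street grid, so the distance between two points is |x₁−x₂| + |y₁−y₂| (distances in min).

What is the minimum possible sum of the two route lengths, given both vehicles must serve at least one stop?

46 min — the smallest possible combined total.

Check every non-empty split of the stops between the two vehicles; for each half take its own optimal tour:
  {stop 1} + {stop 2, stop 3, stop 4}: 14 + 34 = 48
  {stop 2} + {stop 1, stop 3, stop 4}: 8 + 38 = 46
  {stop 1, stop 2} + {stop 3, stop 4}: 14 + 32 = 46
  {stop 3} + {stop 1, stop 2, stop 4}: 22 + 36 = 58
  {stop 1, stop 3} + {stop 2, stop 4}: 28 + 32 = 60
  {stop 2, stop 3} + {stop 1, stop 4}: 24 + 36 = 60
  … (7 splits in total)
Best: vehicle 1 Depot → stop 2 → Depot = 8; vehicle 2 Depot → stop 1 → stop 3 → stop 4 → Depot = 38; combined 46.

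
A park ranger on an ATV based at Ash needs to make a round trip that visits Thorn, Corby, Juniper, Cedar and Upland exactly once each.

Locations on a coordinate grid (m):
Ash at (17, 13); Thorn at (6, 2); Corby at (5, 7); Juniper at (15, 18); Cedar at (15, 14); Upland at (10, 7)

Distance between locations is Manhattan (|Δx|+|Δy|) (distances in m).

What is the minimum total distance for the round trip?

With 5 stops there are 5!/2 = 60 distinct round trips (a route and its reverse cost the same).
Ash - Thorn - Corby - Juniper - Cedar - Upland - Ash: 22+6+21+4+12+13 = 78
Ash - Thorn - Corby - Juniper - Upland - Cedar - Ash: 22+6+21+16+12+3 = 80
Ash - Thorn - Corby - Cedar - Juniper - Upland - Ash: 22+6+17+4+16+13 = 78
Ash - Thorn - Corby - Cedar - Upland - Juniper - Ash: 22+6+17+12+16+7 = 80
Ash - Thorn - Corby - Upland - Juniper - Cedar - Ash: 22+6+5+16+4+3 = 56
Ash - Thorn - Corby - Upland - Cedar - Juniper - Ash: 22+6+5+12+4+7 = 56
Ash - Thorn - Juniper - Corby - Cedar - Upland - Ash: 22+25+21+17+12+13 = 110
Ash - Thorn - Juniper - Corby - Upland - Cedar - Ash: 22+25+21+5+12+3 = 88
Ash - Thorn - Juniper - Cedar - Corby - Upland - Ash: 22+25+4+17+5+13 = 86
Ash - Thorn - Juniper - Cedar - Upland - Corby - Ash: 22+25+4+12+5+18 = 86
Ash - Thorn - Juniper - Upland - Corby - Cedar - Ash: 22+25+16+5+17+3 = 88
Ash - Thorn - Juniper - Upland - Cedar - Corby - Ash: 22+25+16+12+17+18 = 110
Ash - Thorn - Cedar - Corby - Juniper - Upland - Ash: 22+21+17+21+16+13 = 110
Ash - Thorn - Cedar - Corby - Upland - Juniper - Ash: 22+21+17+5+16+7 = 88
… (46 more)
The minimum is 56.
One optimal route: Ash → Thorn → Corby → Upland → Juniper → Cedar → Ash (or its reverse).

56 m — the shortest possible round trip.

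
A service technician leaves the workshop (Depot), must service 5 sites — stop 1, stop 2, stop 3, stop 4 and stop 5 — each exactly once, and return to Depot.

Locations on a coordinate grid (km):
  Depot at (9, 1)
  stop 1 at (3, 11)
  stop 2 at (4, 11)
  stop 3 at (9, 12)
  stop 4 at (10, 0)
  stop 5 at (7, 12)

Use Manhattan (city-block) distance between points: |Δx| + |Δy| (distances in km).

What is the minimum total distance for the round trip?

Shortest round trip = 38 km.

With 5 stops there are 5!/2 = 60 distinct round trips (a route and its reverse cost the same).
Depot → stop 1 → stop 2 → stop 3 → stop 4 → stop 5 → Depot: 16+1+6+13+15+13 = 64
Depot → stop 1 → stop 2 → stop 3 → stop 5 → stop 4 → Depot: 16+1+6+2+15+2 = 42
Depot → stop 1 → stop 2 → stop 4 → stop 3 → stop 5 → Depot: 16+1+17+13+2+13 = 62
Depot → stop 1 → stop 2 → stop 4 → stop 5 → stop 3 → Depot: 16+1+17+15+2+11 = 62
Depot → stop 1 → stop 2 → stop 5 → stop 3 → stop 4 → Depot: 16+1+4+2+13+2 = 38
Depot → stop 1 → stop 2 → stop 5 → stop 4 → stop 3 → Depot: 16+1+4+15+13+11 = 60
Depot → stop 1 → stop 3 → stop 2 → stop 4 → stop 5 → Depot: 16+7+6+17+15+13 = 74
Depot → stop 1 → stop 3 → stop 2 → stop 5 → stop 4 → Depot: 16+7+6+4+15+2 = 50
Depot → stop 1 → stop 3 → stop 4 → stop 2 → stop 5 → Depot: 16+7+13+17+4+13 = 70
Depot → stop 1 → stop 3 → stop 4 → stop 5 → stop 2 → Depot: 16+7+13+15+4+15 = 70
Depot → stop 1 → stop 3 → stop 5 → stop 2 → stop 4 → Depot: 16+7+2+4+17+2 = 48
Depot → stop 1 → stop 3 → stop 5 → stop 4 → stop 2 → Depot: 16+7+2+15+17+15 = 72
Depot → stop 1 → stop 4 → stop 2 → stop 3 → stop 5 → Depot: 16+18+17+6+2+13 = 72
Depot → stop 1 → stop 4 → stop 2 → stop 5 → stop 3 → Depot: 16+18+17+4+2+11 = 68
… (46 more)
The minimum is 38.
One optimal route: Depot → stop 1 → stop 2 → stop 5 → stop 3 → stop 4 → Depot (or its reverse).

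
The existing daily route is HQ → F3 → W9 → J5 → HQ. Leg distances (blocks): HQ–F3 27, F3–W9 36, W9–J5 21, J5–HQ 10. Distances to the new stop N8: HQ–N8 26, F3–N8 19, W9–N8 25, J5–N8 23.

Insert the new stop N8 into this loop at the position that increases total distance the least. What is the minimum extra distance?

+8 blocks — insert N8 between F3 and W9.

Insertion cost between consecutive stops i–j is d(i,N8) + d(N8,j) − d(i,j):
  between HQ and F3: 26 + 19 − 27 = 18
  between F3 and W9: 19 + 25 − 36 = 8
  between W9 and J5: 25 + 23 − 21 = 27
  between J5 and HQ: 23 + 26 − 10 = 39
Cheapest insertion is between F3 and W9, adding 8.
New total = 94 + 8 = 102.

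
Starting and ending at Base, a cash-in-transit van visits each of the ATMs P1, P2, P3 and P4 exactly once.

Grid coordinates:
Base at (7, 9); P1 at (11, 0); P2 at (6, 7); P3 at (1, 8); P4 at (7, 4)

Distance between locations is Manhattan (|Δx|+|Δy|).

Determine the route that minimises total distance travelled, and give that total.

Base → P1 → P2 → P3 → P4 → Base: 13+12+6+10+5 = 46
Base → P1 → P2 → P4 → P3 → Base: 13+12+4+10+7 = 46
Base → P1 → P3 → P2 → P4 → Base: 13+18+6+4+5 = 46
Base → P1 → P3 → P4 → P2 → Base: 13+18+10+4+3 = 48
Base → P1 → P4 → P2 → P3 → Base: 13+8+4+6+7 = 38
Base → P1 → P4 → P3 → P2 → Base: 13+8+10+6+3 = 40
Base → P2 → P1 → P3 → P4 → Base: 3+12+18+10+5 = 48
Base → P2 → P1 → P4 → P3 → Base: 3+12+8+10+7 = 40
Base → P2 → P3 → P1 → P4 → Base: 3+6+18+8+5 = 40
Base → P2 → P4 → P1 → P3 → Base: 3+4+8+18+7 = 40
Base → P3 → P1 → P2 → P4 → Base: 7+18+12+4+5 = 46
Base → P3 → P2 → P1 → P4 → Base: 7+6+12+8+5 = 38
The minimum is 38.
One optimal route: Base → P1 → P4 → P2 → P3 → Base (or its reverse).

Shortest round trip = 38.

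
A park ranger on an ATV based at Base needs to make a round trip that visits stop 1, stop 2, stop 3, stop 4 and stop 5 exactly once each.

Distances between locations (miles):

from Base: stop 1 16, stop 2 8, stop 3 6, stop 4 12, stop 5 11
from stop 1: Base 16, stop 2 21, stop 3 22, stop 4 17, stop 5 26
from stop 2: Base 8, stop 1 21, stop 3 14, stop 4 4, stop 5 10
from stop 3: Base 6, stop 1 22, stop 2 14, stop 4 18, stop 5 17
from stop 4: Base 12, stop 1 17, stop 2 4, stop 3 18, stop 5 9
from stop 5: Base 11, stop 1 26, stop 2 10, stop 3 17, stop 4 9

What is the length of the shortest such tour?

Shortest round trip = 70 miles.

Base→stop 1→stop 2→stop 3→stop 4→stop 5→Base: 16+21+14+18+9+11 = 89
Base→stop 1→stop 2→stop 3→stop 5→stop 4→Base: 16+21+14+17+9+12 = 89
Base→stop 1→stop 2→stop 4→stop 3→stop 5→Base: 16+21+4+18+17+11 = 87
Base→stop 1→stop 2→stop 4→stop 5→stop 3→Base: 16+21+4+9+17+6 = 73
Base→stop 1→stop 2→stop 5→stop 3→stop 4→Base: 16+21+10+17+18+12 = 94
Base→stop 1→stop 2→stop 5→stop 4→stop 3→Base: 16+21+10+9+18+6 = 80
Base→stop 1→stop 3→stop 2→stop 4→stop 5→Base: 16+22+14+4+9+11 = 76
Base→stop 1→stop 3→stop 2→stop 5→stop 4→Base: 16+22+14+10+9+12 = 83
Base→stop 1→stop 3→stop 4→stop 2→stop 5→Base: 16+22+18+4+10+11 = 81
Base→stop 1→stop 3→stop 4→stop 5→stop 2→Base: 16+22+18+9+10+8 = 83
Base→stop 1→stop 3→stop 5→stop 2→stop 4→Base: 16+22+17+10+4+12 = 81
Base→stop 1→stop 3→stop 5→stop 4→stop 2→Base: 16+22+17+9+4+8 = 76
Base→stop 1→stop 4→stop 2→stop 3→stop 5→Base: 16+17+4+14+17+11 = 79
Base→stop 1→stop 4→stop 2→stop 5→stop 3→Base: 16+17+4+10+17+6 = 70
… (46 more)
The minimum is 70.
One optimal route: Base → stop 1 → stop 4 → stop 2 → stop 5 → stop 3 → Base (or its reverse).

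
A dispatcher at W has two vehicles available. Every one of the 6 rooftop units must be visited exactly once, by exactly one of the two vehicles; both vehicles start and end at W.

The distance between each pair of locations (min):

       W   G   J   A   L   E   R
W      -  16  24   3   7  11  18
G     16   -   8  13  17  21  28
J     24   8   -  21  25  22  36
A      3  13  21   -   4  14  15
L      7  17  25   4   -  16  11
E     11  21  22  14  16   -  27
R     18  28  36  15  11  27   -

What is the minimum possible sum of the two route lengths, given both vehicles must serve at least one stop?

Minimum combined distance: 93 min.

Check every non-empty split of the stops between the two vehicles; for each half take its own optimal tour:
  {G} + {J, A, L, E, R}: 32 + 87 = 119
  {J} + {G, A, L, E, R}: 48 + 78 = 126
  {G, J} + {A, L, E, R}: 48 + 56 = 104
  {A} + {G, J, L, E, R}: 6 + 87 = 93
  {G, A} + {J, L, E, R}: 32 + 87 = 119
  {J, A} + {G, L, E, R}: 48 + 78 = 126
  … (31 splits in total)
Best: vehicle 1 W → A → W = 6; vehicle 2 W → L → R → G → J → E → W = 87; combined 93.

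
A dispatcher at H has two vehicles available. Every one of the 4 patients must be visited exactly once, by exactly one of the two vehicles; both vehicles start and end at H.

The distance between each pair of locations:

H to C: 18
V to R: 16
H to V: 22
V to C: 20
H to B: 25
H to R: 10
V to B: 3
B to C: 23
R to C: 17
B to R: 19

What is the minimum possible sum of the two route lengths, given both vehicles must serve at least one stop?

Minimum combined distance: 86.

There are 2^3 − 1 = 7 ways to divide the 4 stops into two non-empty groups. For each, the best each vehicle can do is its own shortest tour through its group:
  {V} + {B, R, C}: 44 + 70 = 114
  {B} + {V, R, C}: 50 + 64 = 114
  {V, B} + {R, C}: 50 + 45 = 95
  {R} + {V, B, C}: 20 + 66 = 86
  {V, R} + {B, C}: 48 + 66 = 114
  {B, R} + {V, C}: 54 + 60 = 114
  … (7 splits in total)
Best: vehicle 1 H → R → H = 20; vehicle 2 H → V → B → C → H = 66; combined 86.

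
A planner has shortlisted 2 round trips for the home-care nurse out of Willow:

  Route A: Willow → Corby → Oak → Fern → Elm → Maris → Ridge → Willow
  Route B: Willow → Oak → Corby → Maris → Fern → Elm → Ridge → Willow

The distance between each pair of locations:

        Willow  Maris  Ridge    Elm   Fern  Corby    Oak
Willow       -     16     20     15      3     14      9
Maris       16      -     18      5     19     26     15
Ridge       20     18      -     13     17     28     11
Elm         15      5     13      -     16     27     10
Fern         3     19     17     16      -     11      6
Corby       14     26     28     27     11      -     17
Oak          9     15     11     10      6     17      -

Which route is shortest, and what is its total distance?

Route A: 14 + 17 + 6 + 16 + 5 + 18 + 20 = 96
Route B: 9 + 17 + 26 + 19 + 16 + 13 + 20 = 120

Shortest is Route A, total 96.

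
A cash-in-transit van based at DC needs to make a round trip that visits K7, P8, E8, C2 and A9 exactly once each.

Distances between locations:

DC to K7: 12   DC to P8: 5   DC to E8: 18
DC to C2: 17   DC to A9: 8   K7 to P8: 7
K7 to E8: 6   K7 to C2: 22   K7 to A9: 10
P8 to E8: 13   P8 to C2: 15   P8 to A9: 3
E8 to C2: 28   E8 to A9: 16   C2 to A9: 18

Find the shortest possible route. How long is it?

69 — the shortest possible round trip.

There are 60 distinct closed tours to check (reversals are equivalent).
DC→K7→P8→E8→C2→A9→DC: 12+7+13+28+18+8 = 86
DC→K7→P8→E8→A9→C2→DC: 12+7+13+16+18+17 = 83
DC→K7→P8→C2→E8→A9→DC: 12+7+15+28+16+8 = 86
DC→K7→P8→C2→A9→E8→DC: 12+7+15+18+16+18 = 86
DC→K7→P8→A9→E8→C2→DC: 12+7+3+16+28+17 = 83
DC→K7→P8→A9→C2→E8→DC: 12+7+3+18+28+18 = 86
DC→K7→E8→P8→C2→A9→DC: 12+6+13+15+18+8 = 72
DC→K7→E8→P8→A9→C2→DC: 12+6+13+3+18+17 = 69
DC→K7→E8→C2→P8→A9→DC: 12+6+28+15+3+8 = 72
DC→K7→E8→C2→A9→P8→DC: 12+6+28+18+3+5 = 72
DC→K7→E8→A9→P8→C2→DC: 12+6+16+3+15+17 = 69
DC→K7→E8→A9→C2→P8→DC: 12+6+16+18+15+5 = 72
DC→K7→C2→P8→E8→A9→DC: 12+22+15+13+16+8 = 86
DC→K7→C2→P8→A9→E8→DC: 12+22+15+3+16+18 = 86
… (46 more)
The minimum is 69.
One optimal route: DC → K7 → E8 → P8 → A9 → C2 → DC (or its reverse).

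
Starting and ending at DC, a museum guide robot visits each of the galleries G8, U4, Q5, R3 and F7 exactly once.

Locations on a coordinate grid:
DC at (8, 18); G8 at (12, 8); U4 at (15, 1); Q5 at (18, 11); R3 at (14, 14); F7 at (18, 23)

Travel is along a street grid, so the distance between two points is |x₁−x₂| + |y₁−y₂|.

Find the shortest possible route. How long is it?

68 — the shortest possible round trip.

With 5 stops there are 5!/2 = 60 distinct round trips (a route and its reverse cost the same).
DC - G8 - U4 - Q5 - R3 - F7 - DC: 14+10+13+7+13+15 = 72
DC - G8 - U4 - Q5 - F7 - R3 - DC: 14+10+13+12+13+10 = 72
DC - G8 - U4 - R3 - Q5 - F7 - DC: 14+10+14+7+12+15 = 72
DC - G8 - U4 - R3 - F7 - Q5 - DC: 14+10+14+13+12+17 = 80
DC - G8 - U4 - F7 - Q5 - R3 - DC: 14+10+25+12+7+10 = 78
DC - G8 - U4 - F7 - R3 - Q5 - DC: 14+10+25+13+7+17 = 86
DC - G8 - Q5 - U4 - R3 - F7 - DC: 14+9+13+14+13+15 = 78
DC - G8 - Q5 - U4 - F7 - R3 - DC: 14+9+13+25+13+10 = 84
DC - G8 - Q5 - R3 - U4 - F7 - DC: 14+9+7+14+25+15 = 84
DC - G8 - Q5 - R3 - F7 - U4 - DC: 14+9+7+13+25+24 = 92
DC - G8 - Q5 - F7 - U4 - R3 - DC: 14+9+12+25+14+10 = 84
DC - G8 - Q5 - F7 - R3 - U4 - DC: 14+9+12+13+14+24 = 86
DC - G8 - R3 - U4 - Q5 - F7 - DC: 14+8+14+13+12+15 = 76
DC - G8 - R3 - U4 - F7 - Q5 - DC: 14+8+14+25+12+17 = 90
… (46 more)
DC - R3 - G8 - U4 - Q5 - F7 - DC: 10+8+10+13+12+15 = 68  ← best
The minimum is 68.
One optimal route: DC → R3 → G8 → U4 → Q5 → F7 → DC (or its reverse).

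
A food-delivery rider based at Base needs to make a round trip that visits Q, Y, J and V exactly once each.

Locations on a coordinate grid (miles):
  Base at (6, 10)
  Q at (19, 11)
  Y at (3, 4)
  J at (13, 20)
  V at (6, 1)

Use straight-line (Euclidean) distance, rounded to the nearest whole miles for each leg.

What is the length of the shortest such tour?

50 miles — the shortest possible round trip.

Base-Q-Y-J-V-Base: 13+17+19+20+9 = 78
Base-Q-Y-V-J-Base: 13+17+4+20+12 = 66
Base-Q-J-Y-V-Base: 13+11+19+4+9 = 56
Base-Q-J-V-Y-Base: 13+11+20+4+7 = 55
Base-Q-V-Y-J-Base: 13+16+4+19+12 = 64
Base-Q-V-J-Y-Base: 13+16+20+19+7 = 75
Base-Y-Q-J-V-Base: 7+17+11+20+9 = 64
Base-Y-Q-V-J-Base: 7+17+16+20+12 = 72
Base-Y-J-Q-V-Base: 7+19+11+16+9 = 62
Base-Y-V-Q-J-Base: 7+4+16+11+12 = 50
Base-J-Q-Y-V-Base: 12+11+17+4+9 = 53
Base-J-Y-Q-V-Base: 12+19+17+16+9 = 73
The minimum is 50.
One optimal route: Base → Y → V → Q → J → Base (or its reverse).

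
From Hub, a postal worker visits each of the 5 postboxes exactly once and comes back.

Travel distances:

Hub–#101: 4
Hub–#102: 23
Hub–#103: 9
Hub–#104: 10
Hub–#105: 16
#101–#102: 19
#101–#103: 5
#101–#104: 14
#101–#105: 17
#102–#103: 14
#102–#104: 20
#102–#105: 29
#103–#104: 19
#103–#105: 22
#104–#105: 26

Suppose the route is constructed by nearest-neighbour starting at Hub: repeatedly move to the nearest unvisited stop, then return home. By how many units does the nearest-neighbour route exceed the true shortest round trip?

3 longer than the optimal tour.

Hub: #101=4, #103=9, #104=10, #105=16, #102=23 ⇒ #101
#101: #103=5, #104=14, #105=17, #102=19 ⇒ #103
#103: #102=14, #104=19, #105=22 ⇒ #102
#102: #104=20, #105=29 ⇒ #104
#104: #105=26 ⇒ #105
NN route Hub → #101 → #103 → #102 → #104 → #105 → Hub costs 85.
Optimal: Hub → #104 → #102 → #103 → #101 → #105 → Hub costs 82 (by enumerating all 60 distinct tours).
Excess = 85 − 82 = 3.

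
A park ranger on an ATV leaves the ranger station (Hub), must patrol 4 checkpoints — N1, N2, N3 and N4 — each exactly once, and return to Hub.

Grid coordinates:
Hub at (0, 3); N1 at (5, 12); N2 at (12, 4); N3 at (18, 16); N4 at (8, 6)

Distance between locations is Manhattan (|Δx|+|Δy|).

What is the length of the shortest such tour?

Minimum total distance: 66.

Hub - N1 - N2 - N3 - N4 - Hub: 14+15+18+20+11 = 78
Hub - N1 - N2 - N4 - N3 - Hub: 14+15+6+20+31 = 86
Hub - N1 - N3 - N2 - N4 - Hub: 14+17+18+6+11 = 66
Hub - N1 - N3 - N4 - N2 - Hub: 14+17+20+6+13 = 70
Hub - N1 - N4 - N2 - N3 - Hub: 14+9+6+18+31 = 78
Hub - N1 - N4 - N3 - N2 - Hub: 14+9+20+18+13 = 74
Hub - N2 - N1 - N3 - N4 - Hub: 13+15+17+20+11 = 76
Hub - N2 - N1 - N4 - N3 - Hub: 13+15+9+20+31 = 88
Hub - N2 - N3 - N1 - N4 - Hub: 13+18+17+9+11 = 68
Hub - N2 - N4 - N1 - N3 - Hub: 13+6+9+17+31 = 76
Hub - N3 - N1 - N2 - N4 - Hub: 31+17+15+6+11 = 80
Hub - N3 - N2 - N1 - N4 - Hub: 31+18+15+9+11 = 84
The minimum is 66.
One optimal route: Hub → N1 → N3 → N2 → N4 → Hub (or its reverse).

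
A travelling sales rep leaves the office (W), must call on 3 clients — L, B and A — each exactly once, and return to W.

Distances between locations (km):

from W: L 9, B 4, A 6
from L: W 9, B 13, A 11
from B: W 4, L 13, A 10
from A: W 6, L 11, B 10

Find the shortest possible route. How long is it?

Shortest round trip = 34 km.

W-L-B-A-W: 9+13+10+6 = 38
W-L-A-B-W: 9+11+10+4 = 34
W-B-L-A-W: 4+13+11+6 = 34
The minimum is 34.
One optimal route: W → L → A → B → W (or its reverse).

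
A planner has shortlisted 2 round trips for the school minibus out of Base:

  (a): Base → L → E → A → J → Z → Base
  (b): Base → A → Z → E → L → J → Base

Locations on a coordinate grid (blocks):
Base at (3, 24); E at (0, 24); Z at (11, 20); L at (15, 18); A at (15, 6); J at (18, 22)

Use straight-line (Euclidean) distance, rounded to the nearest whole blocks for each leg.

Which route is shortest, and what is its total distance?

(a): 13 + 16 + 23 + 16 + 7 + 9 = 84
(b): 22 + 15 + 12 + 16 + 5 + 15 = 85

Shortest is (a), total 84 blocks.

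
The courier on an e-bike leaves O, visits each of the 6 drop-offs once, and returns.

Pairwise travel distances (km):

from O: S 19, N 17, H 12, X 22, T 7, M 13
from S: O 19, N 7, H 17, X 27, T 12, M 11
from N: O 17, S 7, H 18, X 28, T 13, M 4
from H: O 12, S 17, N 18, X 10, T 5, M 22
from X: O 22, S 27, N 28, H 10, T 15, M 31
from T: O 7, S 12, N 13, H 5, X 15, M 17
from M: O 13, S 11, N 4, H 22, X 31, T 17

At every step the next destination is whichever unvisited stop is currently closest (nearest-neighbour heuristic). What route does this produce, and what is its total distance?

O → [T:7 / H:12 / M:13 / N:17 / S:19 / X:22] → T (7)
T → [H:5 / S:12 / N:13 / X:15 / M:17] → H (5)
H → [X:10 / S:17 / N:18 / M:22] → X (10)
X → [S:27 / N:28 / M:31] → S (27)
S → [N:7 / M:11] → N (7)
N → [M:4] → M (4)
Return M→O: 13.
Total = 7 + 5 + 10 + 27 + 7 + 4 + 13 = 73.

Nearest-neighbour total = 73 km; route O → T → H → X → S → N → M → O.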